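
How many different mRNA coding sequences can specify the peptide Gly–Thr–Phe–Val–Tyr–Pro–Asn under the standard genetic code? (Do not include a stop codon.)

2048

Gly: 4 codons.
Thr: 4 codons.
Phe: 2 codons.
Val: 4 codons.
Tyr: 2 codons.
Pro: 4 codons.
Asn: 2 codons.
4 × 4 × 2 × 4 × 2 × 4 × 2 = 2048.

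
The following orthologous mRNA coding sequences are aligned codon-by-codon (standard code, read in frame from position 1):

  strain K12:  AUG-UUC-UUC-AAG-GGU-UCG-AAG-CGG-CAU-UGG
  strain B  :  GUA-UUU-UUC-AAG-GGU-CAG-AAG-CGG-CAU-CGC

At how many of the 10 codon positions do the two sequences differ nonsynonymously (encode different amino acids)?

Codon 1: AUG Met / GUA Val — nonsynonymous.
Codon 2: UUC Phe / UUU Phe — synonymous.
Codon 3: UUC Phe / UUC Phe — identical.
Codon 4: AAG Lys / AAG Lys — identical.
Codon 5: GGU Gly / GGU Gly — identical.
Codon 6: UCG Ser / CAG Gln — nonsynonymous.
Codon 7: AAG Lys / AAG Lys — identical.
Codon 8: CGG Arg / CGG Arg — identical.
Codon 9: CAU His / CAU His — identical.
Codon 10: UGG Trp / CGC Arg — nonsynonymous.
Nonsynonymous differences: 3.

3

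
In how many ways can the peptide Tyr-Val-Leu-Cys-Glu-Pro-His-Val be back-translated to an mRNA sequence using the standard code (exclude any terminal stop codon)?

Tyr: 2 codons.
Val: 4 codons.
Leu: 6 codons.
Cys: 2 codons.
Glu: 2 codons.
Pro: 4 codons.
His: 2 codons.
Val: 4 codons.
2 × 4 × 6 × 2 × 2 × 4 × 2 × 4 = 6144.

6144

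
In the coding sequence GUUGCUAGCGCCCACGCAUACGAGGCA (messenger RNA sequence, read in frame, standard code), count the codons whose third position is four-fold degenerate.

5

Codon 1 GUU (Val): third position 4-fold.
Codon 2 GCU (Ala): third position 4-fold.
Codon 3 AGC (Ser): third position 2-fold.
Codon 4 GCC (Ala): third position 4-fold.
Codon 5 CAC (His): third position 2-fold.
Codon 6 GCA (Ala): third position 4-fold.
Codon 7 UAC (Tyr): third position 2-fold.
Codon 8 GAG (Glu): third position 2-fold.
Codon 9 GCA (Ala): third position 4-fold.
Four-fold degenerate third positions: 5.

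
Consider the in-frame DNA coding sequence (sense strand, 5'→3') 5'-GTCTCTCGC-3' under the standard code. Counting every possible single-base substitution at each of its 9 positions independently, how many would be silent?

9

Codon 1 (GTC, Val): 3 synonymous substitutions.
Codon 2 (TCT, Ser): 3 synonymous substitutions.
Codon 3 (CGC, Arg): 3 synonymous substitutions.
Total: 3 + 3 + 3 = 9.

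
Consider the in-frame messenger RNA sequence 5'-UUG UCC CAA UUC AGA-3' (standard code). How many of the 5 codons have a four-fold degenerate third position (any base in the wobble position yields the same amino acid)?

1

Codon 1 UUG (Leu): third position 2-fold.
Codon 2 UCC (Ser): third position 4-fold.
Codon 3 CAA (Gln): third position 2-fold.
Codon 4 UUC (Phe): third position 2-fold.
Codon 5 AGA (Arg): third position 2-fold.
Four-fold degenerate third positions: 1.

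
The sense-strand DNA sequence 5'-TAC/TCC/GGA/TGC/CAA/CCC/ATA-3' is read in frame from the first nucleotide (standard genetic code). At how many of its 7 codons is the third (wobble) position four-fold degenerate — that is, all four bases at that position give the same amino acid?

Codon 1 TAC (Tyr): third position 2-fold.
Codon 2 TCC (Ser): third position 4-fold.
Codon 3 GGA (Gly): third position 4-fold.
Codon 4 TGC (Cys): third position 2-fold.
Codon 5 CAA (Gln): third position 2-fold.
Codon 6 CCC (Pro): third position 4-fold.
Codon 7 ATA (Ile): third position 3-fold.
Four-fold degenerate third positions: 3.

3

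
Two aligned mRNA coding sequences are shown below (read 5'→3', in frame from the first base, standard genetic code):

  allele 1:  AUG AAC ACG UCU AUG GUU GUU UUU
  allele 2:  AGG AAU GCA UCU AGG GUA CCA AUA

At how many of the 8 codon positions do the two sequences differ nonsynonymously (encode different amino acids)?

Codon 1: AUG Met / AGG Arg — nonsynonymous.
Codon 2: AAC Asn / AAU Asn — synonymous.
Codon 3: ACG Thr / GCA Ala — nonsynonymous.
Codon 4: UCU Ser / UCU Ser — identical.
Codon 5: AUG Met / AGG Arg — nonsynonymous.
Codon 6: GUU Val / GUA Val — synonymous.
Codon 7: GUU Val / CCA Pro — nonsynonymous.
Codon 8: UUU Phe / AUA Ile — nonsynonymous.
Nonsynonymous differences: 5.

5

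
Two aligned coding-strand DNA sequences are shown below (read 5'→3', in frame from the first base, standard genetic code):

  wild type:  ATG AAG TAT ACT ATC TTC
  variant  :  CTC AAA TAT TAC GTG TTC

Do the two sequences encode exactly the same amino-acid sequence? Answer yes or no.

Codon 1: ATG Met / CTC Leu — nonsynonymous.
Codon 2: AAG Lys / AAA Lys — synonymous.
Codon 3: TAT Tyr / TAT Tyr — identical.
Codon 4: ACT Thr / TAC Tyr — nonsynonymous.
Codon 5: ATC Ile / GTG Val — nonsynonymous.
Codon 6: TTC Phe / TTC Phe — identical.
Nonsynonymous differences: 3 → different protein.

no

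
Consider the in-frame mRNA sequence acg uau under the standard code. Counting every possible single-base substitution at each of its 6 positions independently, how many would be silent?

Codon 1 (ACG, Thr): 3 synonymous substitutions.
Codon 2 (UAU, Tyr): 1 synonymous substitution.
Total: 3 + 1 = 4.

4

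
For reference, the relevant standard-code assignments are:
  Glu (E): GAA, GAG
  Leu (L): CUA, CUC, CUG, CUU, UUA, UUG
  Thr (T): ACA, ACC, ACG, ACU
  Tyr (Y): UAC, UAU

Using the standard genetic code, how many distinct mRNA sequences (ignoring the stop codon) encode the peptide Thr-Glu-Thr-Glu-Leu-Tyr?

Thr: 4 codons.
Glu: 2 codons.
Thr: 4 codons.
Glu: 2 codons.
Leu: 6 codons.
Tyr: 2 codons.
4 × 2 × 4 × 2 × 6 × 2 = 768.

768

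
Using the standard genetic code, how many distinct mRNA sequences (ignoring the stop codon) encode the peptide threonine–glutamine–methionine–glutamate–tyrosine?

32

Thr: 4 codons.
Gln: 2 codons.
Met: 1 codon.
Glu: 2 codons.
Tyr: 2 codons.
4 × 2 × 1 × 2 × 2 = 32.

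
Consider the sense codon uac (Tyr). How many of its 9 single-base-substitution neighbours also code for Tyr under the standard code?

1

Position 1: none → 0 synonymous.
Position 2: none → 0 synonymous.
Position 3: UAU → 1 synonymous.
Total: 0 + 0 + 1 = 1.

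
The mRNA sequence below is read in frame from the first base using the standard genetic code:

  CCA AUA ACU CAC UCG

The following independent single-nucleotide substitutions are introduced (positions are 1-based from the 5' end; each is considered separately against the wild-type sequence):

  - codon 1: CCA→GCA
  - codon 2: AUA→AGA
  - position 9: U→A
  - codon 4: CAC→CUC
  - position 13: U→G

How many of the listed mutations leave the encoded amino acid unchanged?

1

Codon 1: CCA (Pro) → GCA (Ala) — missense.
Codon 2: AUA (Ile) → AGA (Arg) — missense.
Codon 3: ACU (Thr) → ACA (Thr) — synonymous.
Codon 4: CAC (His) → CUC (Leu) — missense.
Codon 5: UCG (Ser) → GCG (Ala) — missense.
Synonymous: 1 of 5.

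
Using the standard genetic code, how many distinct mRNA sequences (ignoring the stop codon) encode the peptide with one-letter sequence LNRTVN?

Leu: 6 codons.
Asn: 2 codons.
Arg: 6 codons.
Thr: 4 codons.
Val: 4 codons.
Asn: 2 codons.
6 × 2 × 6 × 4 × 4 × 2 = 2304.

2304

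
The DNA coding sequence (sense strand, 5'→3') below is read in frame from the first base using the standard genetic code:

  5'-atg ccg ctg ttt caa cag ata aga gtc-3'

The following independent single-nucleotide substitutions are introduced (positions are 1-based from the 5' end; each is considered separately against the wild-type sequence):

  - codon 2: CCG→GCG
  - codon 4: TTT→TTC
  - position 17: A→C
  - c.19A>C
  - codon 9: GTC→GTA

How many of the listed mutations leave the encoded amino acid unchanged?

2

Codon 2: CCG (Pro) → GCG (Ala) — missense.
Codon 4: TTT (Phe) → TTC (Phe) — synonymous.
Codon 6: CAG (Gln) → CCG (Pro) — missense.
Codon 7: ATA (Ile) → CTA (Leu) — missense.
Codon 9: GTC (Val) → GTA (Val) — synonymous.
Synonymous: 2 of 5.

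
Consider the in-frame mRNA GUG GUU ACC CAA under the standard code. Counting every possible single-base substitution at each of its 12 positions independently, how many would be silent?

Codon 1 (GUG, Val): 3 synonymous substitutions.
Codon 2 (GUU, Val): 3 synonymous substitutions.
Codon 3 (ACC, Thr): 3 synonymous substitutions.
Codon 4 (CAA, Gln): 1 synonymous substitution.
Total: 3 + 3 + 3 + 1 = 10.

10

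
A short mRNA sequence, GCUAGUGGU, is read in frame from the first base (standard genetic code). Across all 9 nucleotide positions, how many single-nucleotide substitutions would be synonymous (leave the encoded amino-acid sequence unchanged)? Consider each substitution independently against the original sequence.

Codon 1 (GCU, Ala): 3 synonymous substitutions.
Codon 2 (AGU, Ser): 1 synonymous substitution.
Codon 3 (GGU, Gly): 3 synonymous substitutions.
Total: 3 + 1 + 3 = 7.

7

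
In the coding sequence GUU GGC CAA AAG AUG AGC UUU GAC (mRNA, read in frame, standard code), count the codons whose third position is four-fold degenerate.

Codon 1 GUU (Val): third position 4-fold.
Codon 2 GGC (Gly): third position 4-fold.
Codon 3 CAA (Gln): third position 2-fold.
Codon 4 AAG (Lys): third position 2-fold.
Codon 5 AUG (Met): third position 1-fold.
Codon 6 AGC (Ser): third position 2-fold.
Codon 7 UUU (Phe): third position 2-fold.
Codon 8 GAC (Asp): third position 2-fold.
Four-fold degenerate third positions: 2.

2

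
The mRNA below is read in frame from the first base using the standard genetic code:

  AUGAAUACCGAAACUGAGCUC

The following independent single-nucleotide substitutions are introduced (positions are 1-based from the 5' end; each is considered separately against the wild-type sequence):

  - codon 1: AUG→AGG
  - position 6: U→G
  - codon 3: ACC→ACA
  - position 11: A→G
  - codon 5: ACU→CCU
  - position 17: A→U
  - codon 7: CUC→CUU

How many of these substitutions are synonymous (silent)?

2

Codon 1: AUG (Met) → AGG (Arg) — missense.
Codon 2: AAU (Asn) → AAG (Lys) — missense.
Codon 3: ACC (Thr) → ACA (Thr) — synonymous.
Codon 4: GAA (Glu) → GGA (Gly) — missense.
Codon 5: ACU (Thr) → CCU (Pro) — missense.
Codon 6: GAG (Glu) → GUG (Val) — missense.
Codon 7: CUC (Leu) → CUU (Leu) — synonymous.
Synonymous: 2 of 7.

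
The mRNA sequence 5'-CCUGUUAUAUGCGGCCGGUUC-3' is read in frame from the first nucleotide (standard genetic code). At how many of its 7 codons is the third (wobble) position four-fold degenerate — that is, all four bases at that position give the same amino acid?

Codon 1 CCU (Pro): third position 4-fold.
Codon 2 GUU (Val): third position 4-fold.
Codon 3 AUA (Ile): third position 3-fold.
Codon 4 UGC (Cys): third position 2-fold.
Codon 5 GGC (Gly): third position 4-fold.
Codon 6 CGG (Arg): third position 4-fold.
Codon 7 UUC (Phe): third position 2-fold.
Four-fold degenerate third positions: 4.

4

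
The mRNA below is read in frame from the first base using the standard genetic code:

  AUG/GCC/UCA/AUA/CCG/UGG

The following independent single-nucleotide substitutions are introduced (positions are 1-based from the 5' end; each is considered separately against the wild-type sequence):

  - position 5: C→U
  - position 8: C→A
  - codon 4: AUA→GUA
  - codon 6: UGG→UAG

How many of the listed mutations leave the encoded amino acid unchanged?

0

Codon 2: GCC (Ala) → GUC (Val) — missense.
Codon 3: UCA (Ser) → UAA (Stop) — nonsense.
Codon 4: AUA (Ile) → GUA (Val) — missense.
Codon 6: UGG (Trp) → UAG (Stop) — nonsense.
Synonymous: 0 of 4.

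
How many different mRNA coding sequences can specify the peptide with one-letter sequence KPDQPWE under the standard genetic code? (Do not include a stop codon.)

Lys: 2 codons.
Pro: 4 codons.
Asp: 2 codons.
Gln: 2 codons.
Pro: 4 codons.
Trp: 1 codon.
Glu: 2 codons.
2 × 4 × 2 × 2 × 4 × 1 × 2 = 256.

256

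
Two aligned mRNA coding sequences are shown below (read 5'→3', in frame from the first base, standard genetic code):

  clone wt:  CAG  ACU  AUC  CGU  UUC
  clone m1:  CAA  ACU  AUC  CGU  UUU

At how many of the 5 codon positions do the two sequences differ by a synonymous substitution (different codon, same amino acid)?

2

Codon 1: CAG Gln / CAA Gln — synonymous.
Codon 2: ACU Thr / ACU Thr — identical.
Codon 3: AUC Ile / AUC Ile — identical.
Codon 4: CGU Arg / CGU Arg — identical.
Codon 5: UUC Phe / UUU Phe — synonymous.
Synonymous differences: 2.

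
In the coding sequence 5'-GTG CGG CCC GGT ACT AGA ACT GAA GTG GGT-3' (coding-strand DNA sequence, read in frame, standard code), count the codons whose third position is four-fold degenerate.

Codon 1 GTG (Val): third position 4-fold.
Codon 2 CGG (Arg): third position 4-fold.
Codon 3 CCC (Pro): third position 4-fold.
Codon 4 GGT (Gly): third position 4-fold.
Codon 5 ACT (Thr): third position 4-fold.
Codon 6 AGA (Arg): third position 2-fold.
Codon 7 ACT (Thr): third position 4-fold.
Codon 8 GAA (Glu): third position 2-fold.
Codon 9 GTG (Val): third position 4-fold.
Codon 10 GGT (Gly): third position 4-fold.
Four-fold degenerate third positions: 8.

8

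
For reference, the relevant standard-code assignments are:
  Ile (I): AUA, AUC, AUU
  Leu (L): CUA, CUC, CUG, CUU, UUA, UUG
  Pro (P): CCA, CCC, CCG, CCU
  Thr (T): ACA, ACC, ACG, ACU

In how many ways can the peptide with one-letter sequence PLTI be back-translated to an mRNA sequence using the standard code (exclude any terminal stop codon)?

Pro: 4 codons.
Leu: 6 codons.
Thr: 4 codons.
Ile: 3 codons.
4 × 6 × 4 × 3 = 288.

288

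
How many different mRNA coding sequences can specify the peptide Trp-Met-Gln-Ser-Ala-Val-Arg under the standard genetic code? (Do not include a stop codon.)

1152

Trp: 1 codon.
Met: 1 codon.
Gln: 2 codons.
Ser: 6 codons.
Ala: 4 codons.
Val: 4 codons.
Arg: 6 codons.
1 × 1 × 2 × 6 × 4 × 4 × 6 = 1152.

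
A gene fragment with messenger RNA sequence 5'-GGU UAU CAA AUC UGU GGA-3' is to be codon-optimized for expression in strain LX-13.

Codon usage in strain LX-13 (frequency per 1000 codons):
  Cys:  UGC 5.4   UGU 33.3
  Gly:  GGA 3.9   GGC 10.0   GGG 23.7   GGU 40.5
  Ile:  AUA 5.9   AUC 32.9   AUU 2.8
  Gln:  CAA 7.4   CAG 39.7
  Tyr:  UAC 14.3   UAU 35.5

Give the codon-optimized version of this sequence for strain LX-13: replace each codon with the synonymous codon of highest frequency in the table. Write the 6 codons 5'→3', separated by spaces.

Codon 1 (Gly): best is GGU at 40.5.
Codon 2 (Tyr): best is UAU at 35.5.
Codon 3 (Gln): best is CAG at 39.7.
Codon 4 (Ile): best is AUC at 32.9.
Codon 5 (Cys): best is UGU at 33.3.
Codon 6 (Gly): best is GGU at 40.5.

GGU UAU CAG AUC UGU GGU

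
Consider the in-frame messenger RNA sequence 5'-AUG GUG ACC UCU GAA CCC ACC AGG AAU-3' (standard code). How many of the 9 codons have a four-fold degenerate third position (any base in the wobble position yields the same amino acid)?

Codon 1 AUG (Met): third position 1-fold.
Codon 2 GUG (Val): third position 4-fold.
Codon 3 ACC (Thr): third position 4-fold.
Codon 4 UCU (Ser): third position 4-fold.
Codon 5 GAA (Glu): third position 2-fold.
Codon 6 CCC (Pro): third position 4-fold.
Codon 7 ACC (Thr): third position 4-fold.
Codon 8 AGG (Arg): third position 2-fold.
Codon 9 AAU (Asn): third position 2-fold.
Four-fold degenerate third positions: 5.

5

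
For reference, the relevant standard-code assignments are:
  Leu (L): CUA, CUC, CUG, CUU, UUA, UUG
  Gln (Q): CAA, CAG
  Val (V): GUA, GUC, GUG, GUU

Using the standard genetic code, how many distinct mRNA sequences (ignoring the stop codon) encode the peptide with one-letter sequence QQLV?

96

Gln: 2 codons.
Gln: 2 codons.
Leu: 6 codons.
Val: 4 codons.
2 × 2 × 6 × 4 = 96.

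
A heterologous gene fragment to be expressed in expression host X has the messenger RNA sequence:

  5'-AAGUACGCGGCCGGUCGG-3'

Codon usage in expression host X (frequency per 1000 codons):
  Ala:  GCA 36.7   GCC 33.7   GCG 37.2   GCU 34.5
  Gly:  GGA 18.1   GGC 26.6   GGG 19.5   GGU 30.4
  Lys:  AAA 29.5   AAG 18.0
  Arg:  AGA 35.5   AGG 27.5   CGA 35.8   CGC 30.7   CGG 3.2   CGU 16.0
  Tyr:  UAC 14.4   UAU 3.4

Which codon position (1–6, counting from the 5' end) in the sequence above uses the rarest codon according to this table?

6

Codon 1 AAG (Lys): 18.0 per 1000.
Codon 2 UAC (Tyr): 14.4 per 1000.
Codon 3 GCG (Ala): 37.2 per 1000.
Codon 4 GCC (Ala): 33.7 per 1000.
Codon 5 GGU (Gly): 30.4 per 1000.
Codon 6 CGG (Arg): 3.2 per 1000.
Lowest frequency is 3.2 at codon 6.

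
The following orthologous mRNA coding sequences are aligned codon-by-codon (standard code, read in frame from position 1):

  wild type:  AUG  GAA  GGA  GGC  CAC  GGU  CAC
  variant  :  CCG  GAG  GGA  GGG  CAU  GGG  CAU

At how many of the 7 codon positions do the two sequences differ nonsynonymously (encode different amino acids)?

1

Codon 1: AUG Met / CCG Pro — nonsynonymous.
Codon 2: GAA Glu / GAG Glu — synonymous.
Codon 3: GGA Gly / GGA Gly — identical.
Codon 4: GGC Gly / GGG Gly — synonymous.
Codon 5: CAC His / CAU His — synonymous.
Codon 6: GGU Gly / GGG Gly — synonymous.
Codon 7: CAC His / CAU His — synonymous.
Nonsynonymous differences: 1.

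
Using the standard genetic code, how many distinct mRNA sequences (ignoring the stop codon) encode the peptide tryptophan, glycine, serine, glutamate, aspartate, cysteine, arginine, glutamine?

2304

Trp: 1 codon.
Gly: 4 codons.
Ser: 6 codons.
Glu: 2 codons.
Asp: 2 codons.
Cys: 2 codons.
Arg: 6 codons.
Gln: 2 codons.
1 × 4 × 6 × 2 × 2 × 2 × 6 × 2 = 2304.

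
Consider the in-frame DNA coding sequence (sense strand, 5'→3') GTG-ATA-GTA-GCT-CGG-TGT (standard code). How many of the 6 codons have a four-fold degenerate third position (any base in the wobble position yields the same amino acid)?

4

Codon 1 GTG (Val): third position 4-fold.
Codon 2 ATA (Ile): third position 3-fold.
Codon 3 GTA (Val): third position 4-fold.
Codon 4 GCT (Ala): third position 4-fold.
Codon 5 CGG (Arg): third position 4-fold.
Codon 6 TGT (Cys): third position 2-fold.
Four-fold degenerate third positions: 4.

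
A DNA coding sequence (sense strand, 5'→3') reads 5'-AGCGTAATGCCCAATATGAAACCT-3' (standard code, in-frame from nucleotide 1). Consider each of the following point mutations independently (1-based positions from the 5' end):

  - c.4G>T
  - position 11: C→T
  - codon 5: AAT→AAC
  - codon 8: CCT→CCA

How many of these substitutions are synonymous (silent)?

Codon 2: GTA (Val) → TTA (Leu) — missense.
Codon 4: CCC (Pro) → CTC (Leu) — missense.
Codon 5: AAT (Asn) → AAC (Asn) — synonymous.
Codon 8: CCT (Pro) → CCA (Pro) — synonymous.
Synonymous: 2 of 4.

2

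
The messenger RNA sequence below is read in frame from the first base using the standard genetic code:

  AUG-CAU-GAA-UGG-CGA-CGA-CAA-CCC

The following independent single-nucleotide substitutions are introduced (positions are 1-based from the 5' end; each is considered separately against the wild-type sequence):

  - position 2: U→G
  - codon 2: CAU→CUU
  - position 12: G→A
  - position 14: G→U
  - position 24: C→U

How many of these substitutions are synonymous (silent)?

1

Codon 1: AUG (Met) → AGG (Arg) — missense.
Codon 2: CAU (His) → CUU (Leu) — missense.
Codon 4: UGG (Trp) → UGA (Stop) — nonsense.
Codon 5: CGA (Arg) → CUA (Leu) — missense.
Codon 8: CCC (Pro) → CCU (Pro) — synonymous.
Synonymous: 1 of 5.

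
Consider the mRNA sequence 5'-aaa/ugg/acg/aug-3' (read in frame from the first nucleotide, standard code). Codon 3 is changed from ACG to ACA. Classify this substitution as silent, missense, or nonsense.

Position 9 falls in codon 3: ACG → Thr.
After the substitution the codon is ACA → Thr.
Both encode Thr, so the change is synonymous.

silent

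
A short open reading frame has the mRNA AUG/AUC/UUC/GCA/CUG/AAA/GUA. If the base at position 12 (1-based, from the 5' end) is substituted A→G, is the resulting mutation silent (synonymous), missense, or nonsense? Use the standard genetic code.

silent

Position 12 falls in codon 4: GCA → Ala.
After the substitution the codon is GCG → Ala.
Both encode Ala, so the change is synonymous.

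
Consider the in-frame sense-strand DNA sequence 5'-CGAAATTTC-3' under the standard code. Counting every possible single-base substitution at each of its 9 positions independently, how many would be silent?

Codon 1 (CGA, Arg): 4 synonymous substitutions.
Codon 2 (AAT, Asn): 1 synonymous substitution.
Codon 3 (TTC, Phe): 1 synonymous substitution.
Total: 4 + 1 + 1 = 6.

6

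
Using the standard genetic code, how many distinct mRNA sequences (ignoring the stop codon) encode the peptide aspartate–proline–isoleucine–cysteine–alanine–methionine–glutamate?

384

Asp: 2 codons.
Pro: 4 codons.
Ile: 3 codons.
Cys: 2 codons.
Ala: 4 codons.
Met: 1 codon.
Glu: 2 codons.
2 × 4 × 3 × 2 × 4 × 1 × 2 = 384.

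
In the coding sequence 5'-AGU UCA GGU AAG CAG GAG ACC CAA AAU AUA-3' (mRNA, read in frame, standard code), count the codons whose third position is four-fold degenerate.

Codon 1 AGU (Ser): third position 2-fold.
Codon 2 UCA (Ser): third position 4-fold.
Codon 3 GGU (Gly): third position 4-fold.
Codon 4 AAG (Lys): third position 2-fold.
Codon 5 CAG (Gln): third position 2-fold.
Codon 6 GAG (Glu): third position 2-fold.
Codon 7 ACC (Thr): third position 4-fold.
Codon 8 CAA (Gln): third position 2-fold.
Codon 9 AAU (Asn): third position 2-fold.
Codon 10 AUA (Ile): third position 3-fold.
Four-fold degenerate third positions: 3.

3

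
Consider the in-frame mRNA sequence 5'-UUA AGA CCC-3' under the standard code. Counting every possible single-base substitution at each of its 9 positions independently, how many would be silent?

7

Codon 1 (UUA, Leu): 2 synonymous substitutions.
Codon 2 (AGA, Arg): 2 synonymous substitutions.
Codon 3 (CCC, Pro): 3 synonymous substitutions.
Total: 2 + 2 + 3 = 7.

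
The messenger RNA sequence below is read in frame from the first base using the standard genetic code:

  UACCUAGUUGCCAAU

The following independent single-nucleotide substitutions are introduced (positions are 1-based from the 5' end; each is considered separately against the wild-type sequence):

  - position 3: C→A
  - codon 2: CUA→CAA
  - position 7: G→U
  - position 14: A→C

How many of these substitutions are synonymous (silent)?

Codon 1: UAC (Tyr) → UAA (Stop) — nonsense.
Codon 2: CUA (Leu) → CAA (Gln) — missense.
Codon 3: GUU (Val) → UUU (Phe) — missense.
Codon 5: AAU (Asn) → ACU (Thr) — missense.
Synonymous: 0 of 4.

0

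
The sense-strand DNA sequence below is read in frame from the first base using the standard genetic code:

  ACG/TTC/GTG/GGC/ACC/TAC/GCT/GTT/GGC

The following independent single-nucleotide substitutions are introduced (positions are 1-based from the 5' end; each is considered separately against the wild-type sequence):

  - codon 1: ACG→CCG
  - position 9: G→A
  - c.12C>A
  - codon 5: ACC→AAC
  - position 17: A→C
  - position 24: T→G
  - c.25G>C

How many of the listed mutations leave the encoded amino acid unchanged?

Codon 1: ACG (Thr) → CCG (Pro) — missense.
Codon 3: GTG (Val) → GTA (Val) — synonymous.
Codon 4: GGC (Gly) → GGA (Gly) — synonymous.
Codon 5: ACC (Thr) → AAC (Asn) — missense.
Codon 6: TAC (Tyr) → TCC (Ser) — missense.
Codon 8: GTT (Val) → GTG (Val) — synonymous.
Codon 9: GGC (Gly) → CGC (Arg) — missense.
Synonymous: 3 of 7.

3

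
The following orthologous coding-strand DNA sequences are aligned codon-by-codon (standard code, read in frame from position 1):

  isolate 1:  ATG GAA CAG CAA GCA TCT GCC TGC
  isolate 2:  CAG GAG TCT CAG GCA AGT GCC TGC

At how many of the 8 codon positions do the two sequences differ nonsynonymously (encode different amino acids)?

Codon 1: ATG Met / CAG Gln — nonsynonymous.
Codon 2: GAA Glu / GAG Glu — synonymous.
Codon 3: CAG Gln / TCT Ser — nonsynonymous.
Codon 4: CAA Gln / CAG Gln — synonymous.
Codon 5: GCA Ala / GCA Ala — identical.
Codon 6: TCT Ser / AGT Ser — synonymous.
Codon 7: GCC Ala / GCC Ala — identical.
Codon 8: TGC Cys / TGC Cys — identical.
Nonsynonymous differences: 2.

2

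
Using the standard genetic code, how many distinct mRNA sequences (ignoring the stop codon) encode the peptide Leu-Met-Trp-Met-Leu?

36

Leu: 6 codons.
Met: 1 codon.
Trp: 1 codon.
Met: 1 codon.
Leu: 6 codons.
6 × 1 × 1 × 1 × 6 = 36.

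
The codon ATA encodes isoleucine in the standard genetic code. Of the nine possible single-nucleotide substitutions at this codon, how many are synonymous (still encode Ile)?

2

Position 1: none → 0 synonymous.
Position 2: none → 0 synonymous.
Position 3: ATT, ATC → 2 synonymous.
Total: 0 + 0 + 2 = 2.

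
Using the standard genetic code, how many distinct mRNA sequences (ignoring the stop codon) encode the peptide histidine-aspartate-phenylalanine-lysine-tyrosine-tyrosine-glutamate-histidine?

His: 2 codons.
Asp: 2 codons.
Phe: 2 codons.
Lys: 2 codons.
Tyr: 2 codons.
Tyr: 2 codons.
Glu: 2 codons.
His: 2 codons.
2 × 2 × 2 × 2 × 2 × 2 × 2 × 2 = 256.

256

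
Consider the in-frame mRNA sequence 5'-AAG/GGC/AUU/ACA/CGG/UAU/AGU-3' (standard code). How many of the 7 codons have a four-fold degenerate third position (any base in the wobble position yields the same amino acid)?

3

Codon 1 AAG (Lys): third position 2-fold.
Codon 2 GGC (Gly): third position 4-fold.
Codon 3 AUU (Ile): third position 3-fold.
Codon 4 ACA (Thr): third position 4-fold.
Codon 5 CGG (Arg): third position 4-fold.
Codon 6 UAU (Tyr): third position 2-fold.
Codon 7 AGU (Ser): third position 2-fold.
Four-fold degenerate third positions: 3.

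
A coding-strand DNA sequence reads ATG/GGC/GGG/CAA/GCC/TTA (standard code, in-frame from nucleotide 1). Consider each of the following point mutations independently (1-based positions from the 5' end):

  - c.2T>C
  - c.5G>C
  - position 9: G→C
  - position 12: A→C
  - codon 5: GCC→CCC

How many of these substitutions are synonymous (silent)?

1

Codon 1: ATG (Met) → ACG (Thr) — missense.
Codon 2: GGC (Gly) → GCC (Ala) — missense.
Codon 3: GGG (Gly) → GGC (Gly) — synonymous.
Codon 4: CAA (Gln) → CAC (His) — missense.
Codon 5: GCC (Ala) → CCC (Pro) — missense.
Synonymous: 1 of 5.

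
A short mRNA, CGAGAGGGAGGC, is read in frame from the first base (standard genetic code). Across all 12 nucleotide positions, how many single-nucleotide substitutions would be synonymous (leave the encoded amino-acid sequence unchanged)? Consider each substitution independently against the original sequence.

Codon 1 (CGA, Arg): 4 synonymous substitutions.
Codon 2 (GAG, Glu): 1 synonymous substitution.
Codon 3 (GGA, Gly): 3 synonymous substitutions.
Codon 4 (GGC, Gly): 3 synonymous substitutions.
Total: 4 + 1 + 3 + 3 = 11.

11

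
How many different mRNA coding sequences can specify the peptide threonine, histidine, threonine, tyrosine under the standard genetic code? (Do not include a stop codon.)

Thr: 4 codons.
His: 2 codons.
Thr: 4 codons.
Tyr: 2 codons.
4 × 2 × 4 × 2 = 64.

64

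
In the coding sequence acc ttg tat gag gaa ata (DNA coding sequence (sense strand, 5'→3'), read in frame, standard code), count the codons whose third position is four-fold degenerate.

Codon 1 ACC (Thr): third position 4-fold.
Codon 2 TTG (Leu): third position 2-fold.
Codon 3 TAT (Tyr): third position 2-fold.
Codon 4 GAG (Glu): third position 2-fold.
Codon 5 GAA (Glu): third position 2-fold.
Codon 6 ATA (Ile): third position 3-fold.
Four-fold degenerate third positions: 1.

1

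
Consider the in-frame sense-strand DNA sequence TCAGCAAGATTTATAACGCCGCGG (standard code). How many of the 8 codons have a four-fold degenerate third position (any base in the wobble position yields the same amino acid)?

5

Codon 1 TCA (Ser): third position 4-fold.
Codon 2 GCA (Ala): third position 4-fold.
Codon 3 AGA (Arg): third position 2-fold.
Codon 4 TTT (Phe): third position 2-fold.
Codon 5 ATA (Ile): third position 3-fold.
Codon 6 ACG (Thr): third position 4-fold.
Codon 7 CCG (Pro): third position 4-fold.
Codon 8 CGG (Arg): third position 4-fold.
Four-fold degenerate third positions: 5.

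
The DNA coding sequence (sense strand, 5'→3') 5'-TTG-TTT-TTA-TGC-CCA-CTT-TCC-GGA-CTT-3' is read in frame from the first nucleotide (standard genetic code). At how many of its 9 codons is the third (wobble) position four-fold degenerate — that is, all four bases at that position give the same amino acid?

Codon 1 TTG (Leu): third position 2-fold.
Codon 2 TTT (Phe): third position 2-fold.
Codon 3 TTA (Leu): third position 2-fold.
Codon 4 TGC (Cys): third position 2-fold.
Codon 5 CCA (Pro): third position 4-fold.
Codon 6 CTT (Leu): third position 4-fold.
Codon 7 TCC (Ser): third position 4-fold.
Codon 8 GGA (Gly): third position 4-fold.
Codon 9 CTT (Leu): third position 4-fold.
Four-fold degenerate third positions: 5.

5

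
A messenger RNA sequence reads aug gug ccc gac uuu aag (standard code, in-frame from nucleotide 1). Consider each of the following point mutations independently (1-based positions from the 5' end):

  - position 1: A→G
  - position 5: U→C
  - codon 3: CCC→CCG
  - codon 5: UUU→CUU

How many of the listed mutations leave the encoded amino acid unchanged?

1

Codon 1: AUG (Met) → GUG (Val) — missense.
Codon 2: GUG (Val) → GCG (Ala) — missense.
Codon 3: CCC (Pro) → CCG (Pro) — synonymous.
Codon 5: UUU (Phe) → CUU (Leu) — missense.
Synonymous: 1 of 4.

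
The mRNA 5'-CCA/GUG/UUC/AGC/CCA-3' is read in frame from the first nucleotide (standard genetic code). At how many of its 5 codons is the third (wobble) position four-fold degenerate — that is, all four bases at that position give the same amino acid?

3

Codon 1 CCA (Pro): third position 4-fold.
Codon 2 GUG (Val): third position 4-fold.
Codon 3 UUC (Phe): third position 2-fold.
Codon 4 AGC (Ser): third position 2-fold.
Codon 5 CCA (Pro): third position 4-fold.
Four-fold degenerate third positions: 3.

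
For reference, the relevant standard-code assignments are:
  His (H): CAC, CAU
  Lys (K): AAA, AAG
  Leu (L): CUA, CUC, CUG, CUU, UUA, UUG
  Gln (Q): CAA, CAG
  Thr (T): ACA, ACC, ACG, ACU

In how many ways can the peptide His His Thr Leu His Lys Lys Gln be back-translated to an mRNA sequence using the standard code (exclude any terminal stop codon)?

1536

His: 2 codons.
His: 2 codons.
Thr: 4 codons.
Leu: 6 codons.
His: 2 codons.
Lys: 2 codons.
Lys: 2 codons.
Gln: 2 codons.
2 × 2 × 4 × 6 × 2 × 2 × 2 × 2 = 1536.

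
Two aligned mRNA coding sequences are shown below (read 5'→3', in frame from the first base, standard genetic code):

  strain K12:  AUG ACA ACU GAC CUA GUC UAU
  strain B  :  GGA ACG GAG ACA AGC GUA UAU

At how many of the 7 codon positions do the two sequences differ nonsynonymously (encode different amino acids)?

4

Codon 1: AUG Met / GGA Gly — nonsynonymous.
Codon 2: ACA Thr / ACG Thr — synonymous.
Codon 3: ACU Thr / GAG Glu — nonsynonymous.
Codon 4: GAC Asp / ACA Thr — nonsynonymous.
Codon 5: CUA Leu / AGC Ser — nonsynonymous.
Codon 6: GUC Val / GUA Val — synonymous.
Codon 7: UAU Tyr / UAU Tyr — identical.
Nonsynonymous differences: 4.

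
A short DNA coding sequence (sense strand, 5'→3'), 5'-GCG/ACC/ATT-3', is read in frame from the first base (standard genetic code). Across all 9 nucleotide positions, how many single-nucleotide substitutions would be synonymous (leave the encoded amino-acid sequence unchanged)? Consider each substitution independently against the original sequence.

8

Codon 1 (GCG, Ala): 3 synonymous substitutions.
Codon 2 (ACC, Thr): 3 synonymous substitutions.
Codon 3 (ATT, Ile): 2 synonymous substitutions.
Total: 3 + 3 + 2 = 8.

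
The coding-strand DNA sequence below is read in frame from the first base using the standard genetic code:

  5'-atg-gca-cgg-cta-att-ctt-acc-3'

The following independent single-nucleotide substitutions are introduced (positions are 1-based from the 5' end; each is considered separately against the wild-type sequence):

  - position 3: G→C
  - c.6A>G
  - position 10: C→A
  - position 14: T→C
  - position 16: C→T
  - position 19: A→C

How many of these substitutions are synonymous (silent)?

1

Codon 1: ATG (Met) → ATC (Ile) — missense.
Codon 2: GCA (Ala) → GCG (Ala) — synonymous.
Codon 4: CTA (Leu) → ATA (Ile) — missense.
Codon 5: ATT (Ile) → ACT (Thr) — missense.
Codon 6: CTT (Leu) → TTT (Phe) — missense.
Codon 7: ACC (Thr) → CCC (Pro) — missense.
Synonymous: 1 of 6.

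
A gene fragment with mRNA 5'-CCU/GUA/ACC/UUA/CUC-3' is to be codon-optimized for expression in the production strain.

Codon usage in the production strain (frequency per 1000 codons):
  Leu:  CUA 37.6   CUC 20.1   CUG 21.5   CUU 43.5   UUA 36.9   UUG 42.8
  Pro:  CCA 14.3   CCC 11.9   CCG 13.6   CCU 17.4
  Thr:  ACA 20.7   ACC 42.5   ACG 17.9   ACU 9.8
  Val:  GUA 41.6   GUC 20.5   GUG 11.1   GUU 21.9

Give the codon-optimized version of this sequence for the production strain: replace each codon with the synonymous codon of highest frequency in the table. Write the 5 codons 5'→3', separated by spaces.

Codon 1 (Pro): best is CCU at 17.4.
Codon 2 (Val): best is GUA at 41.6.
Codon 3 (Thr): best is ACC at 42.5.
Codon 4 (Leu): best is CUU at 43.5.
Codon 5 (Leu): best is CUU at 43.5.

CCU GUA ACC CUU CUU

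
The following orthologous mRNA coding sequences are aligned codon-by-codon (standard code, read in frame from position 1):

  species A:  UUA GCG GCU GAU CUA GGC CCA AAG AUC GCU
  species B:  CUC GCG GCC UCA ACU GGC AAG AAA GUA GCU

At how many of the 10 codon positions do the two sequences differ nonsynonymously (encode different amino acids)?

Codon 1: UUA Leu / CUC Leu — synonymous.
Codon 2: GCG Ala / GCG Ala — identical.
Codon 3: GCU Ala / GCC Ala — synonymous.
Codon 4: GAU Asp / UCA Ser — nonsynonymous.
Codon 5: CUA Leu / ACU Thr — nonsynonymous.
Codon 6: GGC Gly / GGC Gly — identical.
Codon 7: CCA Pro / AAG Lys — nonsynonymous.
Codon 8: AAG Lys / AAA Lys — synonymous.
Codon 9: AUC Ile / GUA Val — nonsynonymous.
Codon 10: GCU Ala / GCU Ala — identical.
Nonsynonymous differences: 4.

4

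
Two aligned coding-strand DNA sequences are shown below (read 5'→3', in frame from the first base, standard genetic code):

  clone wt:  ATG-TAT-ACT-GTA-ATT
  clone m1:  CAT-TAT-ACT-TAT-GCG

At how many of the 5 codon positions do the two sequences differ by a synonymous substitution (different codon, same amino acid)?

Codon 1: ATG Met / CAT His — nonsynonymous.
Codon 2: TAT Tyr / TAT Tyr — identical.
Codon 3: ACT Thr / ACT Thr — identical.
Codon 4: GTA Val / TAT Tyr — nonsynonymous.
Codon 5: ATT Ile / GCG Ala — nonsynonymous.
Synonymous differences: 0.

0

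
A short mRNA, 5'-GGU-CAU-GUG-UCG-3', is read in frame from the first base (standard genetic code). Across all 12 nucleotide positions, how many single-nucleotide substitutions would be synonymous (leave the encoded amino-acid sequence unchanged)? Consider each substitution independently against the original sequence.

10

Codon 1 (GGU, Gly): 3 synonymous substitutions.
Codon 2 (CAU, His): 1 synonymous substitution.
Codon 3 (GUG, Val): 3 synonymous substitutions.
Codon 4 (UCG, Ser): 3 synonymous substitutions.
Total: 3 + 1 + 3 + 3 = 10.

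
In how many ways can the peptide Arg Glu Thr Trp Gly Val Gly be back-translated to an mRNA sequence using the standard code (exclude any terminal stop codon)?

3072

Arg: 6 codons.
Glu: 2 codons.
Thr: 4 codons.
Trp: 1 codon.
Gly: 4 codons.
Val: 4 codons.
Gly: 4 codons.
6 × 2 × 4 × 1 × 4 × 4 × 4 = 3072.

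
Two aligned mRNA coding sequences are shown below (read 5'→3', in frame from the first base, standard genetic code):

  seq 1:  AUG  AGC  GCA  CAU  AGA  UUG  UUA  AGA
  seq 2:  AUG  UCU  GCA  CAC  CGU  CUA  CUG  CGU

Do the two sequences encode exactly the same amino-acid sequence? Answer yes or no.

yes

Codon 1: AUG Met / AUG Met — identical.
Codon 2: AGC Ser / UCU Ser — synonymous.
Codon 3: GCA Ala / GCA Ala — identical.
Codon 4: CAU His / CAC His — synonymous.
Codon 5: AGA Arg / CGU Arg — synonymous.
Codon 6: UUG Leu / CUA Leu — synonymous.
Codon 7: UUA Leu / CUG Leu — synonymous.
Codon 8: AGA Arg / CGU Arg — synonymous.
Nonsynonymous differences: 0 → same protein.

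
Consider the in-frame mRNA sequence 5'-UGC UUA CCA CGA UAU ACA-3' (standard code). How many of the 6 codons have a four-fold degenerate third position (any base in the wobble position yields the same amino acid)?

3

Codon 1 UGC (Cys): third position 2-fold.
Codon 2 UUA (Leu): third position 2-fold.
Codon 3 CCA (Pro): third position 4-fold.
Codon 4 CGA (Arg): third position 4-fold.
Codon 5 UAU (Tyr): third position 2-fold.
Codon 6 ACA (Thr): third position 4-fold.
Four-fold degenerate third positions: 3.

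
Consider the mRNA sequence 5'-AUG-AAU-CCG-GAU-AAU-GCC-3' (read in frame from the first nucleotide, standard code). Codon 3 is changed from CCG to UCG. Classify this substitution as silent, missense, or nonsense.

Position 7 falls in codon 3: CCG → Pro.
After the substitution the codon is UCG → Ser.
Pro ≠ Ser, so this is a missense mutation.

missense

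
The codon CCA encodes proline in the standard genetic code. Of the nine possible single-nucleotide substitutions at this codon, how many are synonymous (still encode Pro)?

Position 1: none → 0 synonymous.
Position 2: none → 0 synonymous.
Position 3: CCU, CCC, CCG → 3 synonymous.
Total: 0 + 0 + 3 = 3.

3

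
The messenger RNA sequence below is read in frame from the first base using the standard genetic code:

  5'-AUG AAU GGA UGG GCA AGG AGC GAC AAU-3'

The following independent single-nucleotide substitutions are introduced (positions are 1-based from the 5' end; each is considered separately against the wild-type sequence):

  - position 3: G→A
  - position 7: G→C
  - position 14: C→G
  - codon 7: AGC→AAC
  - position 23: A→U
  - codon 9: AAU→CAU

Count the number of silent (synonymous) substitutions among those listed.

0

Codon 1: AUG (Met) → AUA (Ile) — missense.
Codon 3: GGA (Gly) → CGA (Arg) — missense.
Codon 5: GCA (Ala) → GGA (Gly) — missense.
Codon 7: AGC (Ser) → AAC (Asn) — missense.
Codon 8: GAC (Asp) → GUC (Val) — missense.
Codon 9: AAU (Asn) → CAU (His) — missense.
Synonymous: 0 of 6.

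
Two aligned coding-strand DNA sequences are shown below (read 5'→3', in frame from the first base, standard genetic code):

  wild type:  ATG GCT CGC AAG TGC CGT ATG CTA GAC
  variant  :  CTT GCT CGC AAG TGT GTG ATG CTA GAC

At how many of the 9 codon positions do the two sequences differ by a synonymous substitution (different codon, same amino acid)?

Codon 1: ATG Met / CTT Leu — nonsynonymous.
Codon 2: GCT Ala / GCT Ala — identical.
Codon 3: CGC Arg / CGC Arg — identical.
Codon 4: AAG Lys / AAG Lys — identical.
Codon 5: TGC Cys / TGT Cys — synonymous.
Codon 6: CGT Arg / GTG Val — nonsynonymous.
Codon 7: ATG Met / ATG Met — identical.
Codon 8: CTA Leu / CTA Leu — identical.
Codon 9: GAC Asp / GAC Asp — identical.
Synonymous differences: 1.

1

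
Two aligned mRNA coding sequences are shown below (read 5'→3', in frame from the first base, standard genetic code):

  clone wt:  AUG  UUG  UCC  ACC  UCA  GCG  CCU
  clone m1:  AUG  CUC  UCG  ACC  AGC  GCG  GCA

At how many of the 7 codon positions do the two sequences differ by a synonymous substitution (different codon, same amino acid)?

3

Codon 1: AUG Met / AUG Met — identical.
Codon 2: UUG Leu / CUC Leu — synonymous.
Codon 3: UCC Ser / UCG Ser — synonymous.
Codon 4: ACC Thr / ACC Thr — identical.
Codon 5: UCA Ser / AGC Ser — synonymous.
Codon 6: GCG Ala / GCG Ala — identical.
Codon 7: CCU Pro / GCA Ala — nonsynonymous.
Synonymous differences: 3.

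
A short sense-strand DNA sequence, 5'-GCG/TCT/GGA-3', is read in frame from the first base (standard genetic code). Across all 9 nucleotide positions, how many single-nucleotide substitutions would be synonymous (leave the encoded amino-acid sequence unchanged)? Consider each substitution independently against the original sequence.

9

Codon 1 (GCG, Ala): 3 synonymous substitutions.
Codon 2 (TCT, Ser): 3 synonymous substitutions.
Codon 3 (GGA, Gly): 3 synonymous substitutions.
Total: 3 + 3 + 3 = 9.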